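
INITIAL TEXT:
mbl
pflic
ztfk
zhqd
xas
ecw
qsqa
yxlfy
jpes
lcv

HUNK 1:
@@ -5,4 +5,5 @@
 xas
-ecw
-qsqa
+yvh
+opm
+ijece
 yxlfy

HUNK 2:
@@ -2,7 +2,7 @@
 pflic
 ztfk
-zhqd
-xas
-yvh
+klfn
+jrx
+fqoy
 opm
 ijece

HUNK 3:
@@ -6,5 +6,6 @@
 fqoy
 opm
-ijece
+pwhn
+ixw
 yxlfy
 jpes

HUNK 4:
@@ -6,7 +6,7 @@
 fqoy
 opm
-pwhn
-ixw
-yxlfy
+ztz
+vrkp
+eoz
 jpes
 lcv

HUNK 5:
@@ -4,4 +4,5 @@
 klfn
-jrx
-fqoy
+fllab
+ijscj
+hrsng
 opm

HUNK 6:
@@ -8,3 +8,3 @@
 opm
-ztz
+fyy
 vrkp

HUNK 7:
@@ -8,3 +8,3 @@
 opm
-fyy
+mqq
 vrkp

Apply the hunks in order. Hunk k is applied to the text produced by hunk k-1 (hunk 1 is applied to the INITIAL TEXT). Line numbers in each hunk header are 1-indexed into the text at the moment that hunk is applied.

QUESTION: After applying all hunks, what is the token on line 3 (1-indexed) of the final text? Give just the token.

Answer: ztfk

Derivation:
Hunk 1: at line 5 remove [ecw,qsqa] add [yvh,opm,ijece] -> 11 lines: mbl pflic ztfk zhqd xas yvh opm ijece yxlfy jpes lcv
Hunk 2: at line 2 remove [zhqd,xas,yvh] add [klfn,jrx,fqoy] -> 11 lines: mbl pflic ztfk klfn jrx fqoy opm ijece yxlfy jpes lcv
Hunk 3: at line 6 remove [ijece] add [pwhn,ixw] -> 12 lines: mbl pflic ztfk klfn jrx fqoy opm pwhn ixw yxlfy jpes lcv
Hunk 4: at line 6 remove [pwhn,ixw,yxlfy] add [ztz,vrkp,eoz] -> 12 lines: mbl pflic ztfk klfn jrx fqoy opm ztz vrkp eoz jpes lcv
Hunk 5: at line 4 remove [jrx,fqoy] add [fllab,ijscj,hrsng] -> 13 lines: mbl pflic ztfk klfn fllab ijscj hrsng opm ztz vrkp eoz jpes lcv
Hunk 6: at line 8 remove [ztz] add [fyy] -> 13 lines: mbl pflic ztfk klfn fllab ijscj hrsng opm fyy vrkp eoz jpes lcv
Hunk 7: at line 8 remove [fyy] add [mqq] -> 13 lines: mbl pflic ztfk klfn fllab ijscj hrsng opm mqq vrkp eoz jpes lcv
Final line 3: ztfk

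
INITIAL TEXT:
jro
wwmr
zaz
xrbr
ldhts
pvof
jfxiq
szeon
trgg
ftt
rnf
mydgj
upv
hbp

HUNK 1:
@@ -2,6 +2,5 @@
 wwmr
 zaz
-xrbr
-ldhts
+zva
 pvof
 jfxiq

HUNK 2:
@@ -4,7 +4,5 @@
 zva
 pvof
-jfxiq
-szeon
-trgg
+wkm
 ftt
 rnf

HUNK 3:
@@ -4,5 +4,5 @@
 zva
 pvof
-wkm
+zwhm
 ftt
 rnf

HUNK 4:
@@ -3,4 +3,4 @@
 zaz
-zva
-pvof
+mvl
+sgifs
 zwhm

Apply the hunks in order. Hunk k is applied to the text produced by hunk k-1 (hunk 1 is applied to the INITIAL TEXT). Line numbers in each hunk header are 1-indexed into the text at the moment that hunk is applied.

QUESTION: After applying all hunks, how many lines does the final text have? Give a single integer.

Answer: 11

Derivation:
Hunk 1: at line 2 remove [xrbr,ldhts] add [zva] -> 13 lines: jro wwmr zaz zva pvof jfxiq szeon trgg ftt rnf mydgj upv hbp
Hunk 2: at line 4 remove [jfxiq,szeon,trgg] add [wkm] -> 11 lines: jro wwmr zaz zva pvof wkm ftt rnf mydgj upv hbp
Hunk 3: at line 4 remove [wkm] add [zwhm] -> 11 lines: jro wwmr zaz zva pvof zwhm ftt rnf mydgj upv hbp
Hunk 4: at line 3 remove [zva,pvof] add [mvl,sgifs] -> 11 lines: jro wwmr zaz mvl sgifs zwhm ftt rnf mydgj upv hbp
Final line count: 11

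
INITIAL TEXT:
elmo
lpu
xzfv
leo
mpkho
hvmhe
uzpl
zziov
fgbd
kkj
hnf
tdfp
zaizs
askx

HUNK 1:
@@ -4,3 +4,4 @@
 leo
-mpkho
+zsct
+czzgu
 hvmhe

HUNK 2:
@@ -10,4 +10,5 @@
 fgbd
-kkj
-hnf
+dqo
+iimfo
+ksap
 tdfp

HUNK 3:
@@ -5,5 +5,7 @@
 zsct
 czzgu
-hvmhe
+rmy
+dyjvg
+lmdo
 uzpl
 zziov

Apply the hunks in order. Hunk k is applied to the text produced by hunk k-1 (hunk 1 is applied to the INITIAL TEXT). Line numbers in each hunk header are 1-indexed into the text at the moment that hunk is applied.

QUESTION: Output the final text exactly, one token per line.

Hunk 1: at line 4 remove [mpkho] add [zsct,czzgu] -> 15 lines: elmo lpu xzfv leo zsct czzgu hvmhe uzpl zziov fgbd kkj hnf tdfp zaizs askx
Hunk 2: at line 10 remove [kkj,hnf] add [dqo,iimfo,ksap] -> 16 lines: elmo lpu xzfv leo zsct czzgu hvmhe uzpl zziov fgbd dqo iimfo ksap tdfp zaizs askx
Hunk 3: at line 5 remove [hvmhe] add [rmy,dyjvg,lmdo] -> 18 lines: elmo lpu xzfv leo zsct czzgu rmy dyjvg lmdo uzpl zziov fgbd dqo iimfo ksap tdfp zaizs askx

Answer: elmo
lpu
xzfv
leo
zsct
czzgu
rmy
dyjvg
lmdo
uzpl
zziov
fgbd
dqo
iimfo
ksap
tdfp
zaizs
askx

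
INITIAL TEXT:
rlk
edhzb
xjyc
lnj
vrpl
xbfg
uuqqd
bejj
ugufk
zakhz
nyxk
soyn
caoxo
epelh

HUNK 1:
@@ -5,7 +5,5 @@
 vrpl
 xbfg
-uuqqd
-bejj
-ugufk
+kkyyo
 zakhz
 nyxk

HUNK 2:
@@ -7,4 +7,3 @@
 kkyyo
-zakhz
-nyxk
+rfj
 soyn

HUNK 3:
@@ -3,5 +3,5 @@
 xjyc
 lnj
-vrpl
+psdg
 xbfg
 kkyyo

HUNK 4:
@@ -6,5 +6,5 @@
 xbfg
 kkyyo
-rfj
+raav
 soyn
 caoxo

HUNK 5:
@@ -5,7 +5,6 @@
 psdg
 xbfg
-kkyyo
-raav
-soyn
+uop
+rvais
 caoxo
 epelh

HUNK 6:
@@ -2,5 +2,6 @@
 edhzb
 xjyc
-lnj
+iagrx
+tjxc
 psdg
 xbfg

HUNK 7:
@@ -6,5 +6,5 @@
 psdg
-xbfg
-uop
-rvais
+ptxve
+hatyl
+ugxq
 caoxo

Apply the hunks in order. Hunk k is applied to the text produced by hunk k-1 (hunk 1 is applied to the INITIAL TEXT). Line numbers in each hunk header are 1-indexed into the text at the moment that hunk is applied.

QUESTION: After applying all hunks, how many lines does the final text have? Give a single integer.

Answer: 11

Derivation:
Hunk 1: at line 5 remove [uuqqd,bejj,ugufk] add [kkyyo] -> 12 lines: rlk edhzb xjyc lnj vrpl xbfg kkyyo zakhz nyxk soyn caoxo epelh
Hunk 2: at line 7 remove [zakhz,nyxk] add [rfj] -> 11 lines: rlk edhzb xjyc lnj vrpl xbfg kkyyo rfj soyn caoxo epelh
Hunk 3: at line 3 remove [vrpl] add [psdg] -> 11 lines: rlk edhzb xjyc lnj psdg xbfg kkyyo rfj soyn caoxo epelh
Hunk 4: at line 6 remove [rfj] add [raav] -> 11 lines: rlk edhzb xjyc lnj psdg xbfg kkyyo raav soyn caoxo epelh
Hunk 5: at line 5 remove [kkyyo,raav,soyn] add [uop,rvais] -> 10 lines: rlk edhzb xjyc lnj psdg xbfg uop rvais caoxo epelh
Hunk 6: at line 2 remove [lnj] add [iagrx,tjxc] -> 11 lines: rlk edhzb xjyc iagrx tjxc psdg xbfg uop rvais caoxo epelh
Hunk 7: at line 6 remove [xbfg,uop,rvais] add [ptxve,hatyl,ugxq] -> 11 lines: rlk edhzb xjyc iagrx tjxc psdg ptxve hatyl ugxq caoxo epelh
Final line count: 11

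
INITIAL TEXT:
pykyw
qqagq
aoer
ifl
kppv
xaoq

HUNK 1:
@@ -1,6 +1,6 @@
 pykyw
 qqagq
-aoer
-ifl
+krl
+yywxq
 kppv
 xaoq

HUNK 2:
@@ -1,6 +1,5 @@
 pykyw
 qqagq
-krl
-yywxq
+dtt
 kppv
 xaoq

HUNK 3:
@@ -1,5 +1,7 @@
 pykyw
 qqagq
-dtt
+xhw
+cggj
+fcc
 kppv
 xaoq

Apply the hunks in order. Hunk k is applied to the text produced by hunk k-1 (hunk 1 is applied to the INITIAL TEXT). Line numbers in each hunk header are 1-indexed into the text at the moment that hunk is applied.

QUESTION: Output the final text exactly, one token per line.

Hunk 1: at line 1 remove [aoer,ifl] add [krl,yywxq] -> 6 lines: pykyw qqagq krl yywxq kppv xaoq
Hunk 2: at line 1 remove [krl,yywxq] add [dtt] -> 5 lines: pykyw qqagq dtt kppv xaoq
Hunk 3: at line 1 remove [dtt] add [xhw,cggj,fcc] -> 7 lines: pykyw qqagq xhw cggj fcc kppv xaoq

Answer: pykyw
qqagq
xhw
cggj
fcc
kppv
xaoq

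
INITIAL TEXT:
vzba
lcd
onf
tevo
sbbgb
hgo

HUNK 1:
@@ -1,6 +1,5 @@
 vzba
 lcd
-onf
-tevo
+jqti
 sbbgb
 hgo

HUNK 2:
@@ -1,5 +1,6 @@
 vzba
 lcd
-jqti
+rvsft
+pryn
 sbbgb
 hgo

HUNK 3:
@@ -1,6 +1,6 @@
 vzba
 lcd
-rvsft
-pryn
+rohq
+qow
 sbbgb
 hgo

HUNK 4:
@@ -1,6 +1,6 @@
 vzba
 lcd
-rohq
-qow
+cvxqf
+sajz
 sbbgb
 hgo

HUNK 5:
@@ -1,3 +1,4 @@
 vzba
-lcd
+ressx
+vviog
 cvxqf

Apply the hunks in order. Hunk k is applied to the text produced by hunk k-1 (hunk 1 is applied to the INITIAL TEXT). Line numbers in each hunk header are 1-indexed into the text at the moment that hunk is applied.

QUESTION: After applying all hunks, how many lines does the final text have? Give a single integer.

Answer: 7

Derivation:
Hunk 1: at line 1 remove [onf,tevo] add [jqti] -> 5 lines: vzba lcd jqti sbbgb hgo
Hunk 2: at line 1 remove [jqti] add [rvsft,pryn] -> 6 lines: vzba lcd rvsft pryn sbbgb hgo
Hunk 3: at line 1 remove [rvsft,pryn] add [rohq,qow] -> 6 lines: vzba lcd rohq qow sbbgb hgo
Hunk 4: at line 1 remove [rohq,qow] add [cvxqf,sajz] -> 6 lines: vzba lcd cvxqf sajz sbbgb hgo
Hunk 5: at line 1 remove [lcd] add [ressx,vviog] -> 7 lines: vzba ressx vviog cvxqf sajz sbbgb hgo
Final line count: 7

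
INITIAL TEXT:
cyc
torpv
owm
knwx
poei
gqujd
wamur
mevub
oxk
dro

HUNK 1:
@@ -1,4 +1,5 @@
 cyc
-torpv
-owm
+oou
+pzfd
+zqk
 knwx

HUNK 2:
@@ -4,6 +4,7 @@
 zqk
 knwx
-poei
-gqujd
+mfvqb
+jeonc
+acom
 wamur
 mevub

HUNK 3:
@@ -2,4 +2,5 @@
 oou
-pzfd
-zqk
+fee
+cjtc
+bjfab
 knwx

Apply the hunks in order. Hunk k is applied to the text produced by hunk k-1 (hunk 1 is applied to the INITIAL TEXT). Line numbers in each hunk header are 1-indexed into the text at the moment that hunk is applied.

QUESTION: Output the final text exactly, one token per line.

Hunk 1: at line 1 remove [torpv,owm] add [oou,pzfd,zqk] -> 11 lines: cyc oou pzfd zqk knwx poei gqujd wamur mevub oxk dro
Hunk 2: at line 4 remove [poei,gqujd] add [mfvqb,jeonc,acom] -> 12 lines: cyc oou pzfd zqk knwx mfvqb jeonc acom wamur mevub oxk dro
Hunk 3: at line 2 remove [pzfd,zqk] add [fee,cjtc,bjfab] -> 13 lines: cyc oou fee cjtc bjfab knwx mfvqb jeonc acom wamur mevub oxk dro

Answer: cyc
oou
fee
cjtc
bjfab
knwx
mfvqb
jeonc
acom
wamur
mevub
oxk
dro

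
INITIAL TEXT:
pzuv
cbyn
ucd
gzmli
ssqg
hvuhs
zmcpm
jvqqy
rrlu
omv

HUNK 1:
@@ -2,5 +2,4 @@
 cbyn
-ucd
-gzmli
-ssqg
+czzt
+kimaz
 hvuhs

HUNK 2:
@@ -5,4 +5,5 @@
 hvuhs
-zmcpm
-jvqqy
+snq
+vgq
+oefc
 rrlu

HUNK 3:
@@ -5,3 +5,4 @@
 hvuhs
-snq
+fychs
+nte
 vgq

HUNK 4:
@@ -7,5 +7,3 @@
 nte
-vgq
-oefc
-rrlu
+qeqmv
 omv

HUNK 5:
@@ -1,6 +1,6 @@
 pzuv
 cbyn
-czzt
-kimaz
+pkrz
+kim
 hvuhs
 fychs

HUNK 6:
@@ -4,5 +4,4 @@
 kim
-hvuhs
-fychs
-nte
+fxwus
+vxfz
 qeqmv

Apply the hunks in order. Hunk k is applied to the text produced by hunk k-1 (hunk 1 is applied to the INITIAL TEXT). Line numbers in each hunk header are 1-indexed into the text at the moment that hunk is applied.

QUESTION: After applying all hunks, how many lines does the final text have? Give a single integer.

Answer: 8

Derivation:
Hunk 1: at line 2 remove [ucd,gzmli,ssqg] add [czzt,kimaz] -> 9 lines: pzuv cbyn czzt kimaz hvuhs zmcpm jvqqy rrlu omv
Hunk 2: at line 5 remove [zmcpm,jvqqy] add [snq,vgq,oefc] -> 10 lines: pzuv cbyn czzt kimaz hvuhs snq vgq oefc rrlu omv
Hunk 3: at line 5 remove [snq] add [fychs,nte] -> 11 lines: pzuv cbyn czzt kimaz hvuhs fychs nte vgq oefc rrlu omv
Hunk 4: at line 7 remove [vgq,oefc,rrlu] add [qeqmv] -> 9 lines: pzuv cbyn czzt kimaz hvuhs fychs nte qeqmv omv
Hunk 5: at line 1 remove [czzt,kimaz] add [pkrz,kim] -> 9 lines: pzuv cbyn pkrz kim hvuhs fychs nte qeqmv omv
Hunk 6: at line 4 remove [hvuhs,fychs,nte] add [fxwus,vxfz] -> 8 lines: pzuv cbyn pkrz kim fxwus vxfz qeqmv omv
Final line count: 8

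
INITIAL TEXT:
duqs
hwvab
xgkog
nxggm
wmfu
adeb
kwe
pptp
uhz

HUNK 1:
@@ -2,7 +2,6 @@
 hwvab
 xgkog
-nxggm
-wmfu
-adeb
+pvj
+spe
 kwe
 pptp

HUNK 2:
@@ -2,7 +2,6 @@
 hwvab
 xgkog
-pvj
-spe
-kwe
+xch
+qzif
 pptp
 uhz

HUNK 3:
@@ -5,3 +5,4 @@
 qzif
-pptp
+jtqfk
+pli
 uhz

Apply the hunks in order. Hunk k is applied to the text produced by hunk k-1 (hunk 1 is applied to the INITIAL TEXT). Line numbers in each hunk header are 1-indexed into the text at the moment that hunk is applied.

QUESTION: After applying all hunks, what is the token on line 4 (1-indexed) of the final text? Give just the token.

Hunk 1: at line 2 remove [nxggm,wmfu,adeb] add [pvj,spe] -> 8 lines: duqs hwvab xgkog pvj spe kwe pptp uhz
Hunk 2: at line 2 remove [pvj,spe,kwe] add [xch,qzif] -> 7 lines: duqs hwvab xgkog xch qzif pptp uhz
Hunk 3: at line 5 remove [pptp] add [jtqfk,pli] -> 8 lines: duqs hwvab xgkog xch qzif jtqfk pli uhz
Final line 4: xch

Answer: xch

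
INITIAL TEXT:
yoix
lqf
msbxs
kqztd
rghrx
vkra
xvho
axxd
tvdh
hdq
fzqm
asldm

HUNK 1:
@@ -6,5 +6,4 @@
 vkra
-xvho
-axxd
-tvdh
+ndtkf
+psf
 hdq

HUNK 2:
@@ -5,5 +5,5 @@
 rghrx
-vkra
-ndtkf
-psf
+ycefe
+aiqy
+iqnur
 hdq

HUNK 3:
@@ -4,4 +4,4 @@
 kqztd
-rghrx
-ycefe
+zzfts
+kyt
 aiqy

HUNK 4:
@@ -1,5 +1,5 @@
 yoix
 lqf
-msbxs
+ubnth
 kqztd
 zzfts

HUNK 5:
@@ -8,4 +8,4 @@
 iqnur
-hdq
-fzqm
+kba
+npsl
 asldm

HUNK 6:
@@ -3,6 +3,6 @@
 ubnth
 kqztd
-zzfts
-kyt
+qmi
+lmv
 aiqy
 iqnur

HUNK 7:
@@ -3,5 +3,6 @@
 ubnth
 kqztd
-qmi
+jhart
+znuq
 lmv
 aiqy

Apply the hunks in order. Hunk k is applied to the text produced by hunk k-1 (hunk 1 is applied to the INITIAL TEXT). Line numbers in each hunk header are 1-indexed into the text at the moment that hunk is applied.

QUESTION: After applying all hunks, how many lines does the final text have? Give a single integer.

Hunk 1: at line 6 remove [xvho,axxd,tvdh] add [ndtkf,psf] -> 11 lines: yoix lqf msbxs kqztd rghrx vkra ndtkf psf hdq fzqm asldm
Hunk 2: at line 5 remove [vkra,ndtkf,psf] add [ycefe,aiqy,iqnur] -> 11 lines: yoix lqf msbxs kqztd rghrx ycefe aiqy iqnur hdq fzqm asldm
Hunk 3: at line 4 remove [rghrx,ycefe] add [zzfts,kyt] -> 11 lines: yoix lqf msbxs kqztd zzfts kyt aiqy iqnur hdq fzqm asldm
Hunk 4: at line 1 remove [msbxs] add [ubnth] -> 11 lines: yoix lqf ubnth kqztd zzfts kyt aiqy iqnur hdq fzqm asldm
Hunk 5: at line 8 remove [hdq,fzqm] add [kba,npsl] -> 11 lines: yoix lqf ubnth kqztd zzfts kyt aiqy iqnur kba npsl asldm
Hunk 6: at line 3 remove [zzfts,kyt] add [qmi,lmv] -> 11 lines: yoix lqf ubnth kqztd qmi lmv aiqy iqnur kba npsl asldm
Hunk 7: at line 3 remove [qmi] add [jhart,znuq] -> 12 lines: yoix lqf ubnth kqztd jhart znuq lmv aiqy iqnur kba npsl asldm
Final line count: 12

Answer: 12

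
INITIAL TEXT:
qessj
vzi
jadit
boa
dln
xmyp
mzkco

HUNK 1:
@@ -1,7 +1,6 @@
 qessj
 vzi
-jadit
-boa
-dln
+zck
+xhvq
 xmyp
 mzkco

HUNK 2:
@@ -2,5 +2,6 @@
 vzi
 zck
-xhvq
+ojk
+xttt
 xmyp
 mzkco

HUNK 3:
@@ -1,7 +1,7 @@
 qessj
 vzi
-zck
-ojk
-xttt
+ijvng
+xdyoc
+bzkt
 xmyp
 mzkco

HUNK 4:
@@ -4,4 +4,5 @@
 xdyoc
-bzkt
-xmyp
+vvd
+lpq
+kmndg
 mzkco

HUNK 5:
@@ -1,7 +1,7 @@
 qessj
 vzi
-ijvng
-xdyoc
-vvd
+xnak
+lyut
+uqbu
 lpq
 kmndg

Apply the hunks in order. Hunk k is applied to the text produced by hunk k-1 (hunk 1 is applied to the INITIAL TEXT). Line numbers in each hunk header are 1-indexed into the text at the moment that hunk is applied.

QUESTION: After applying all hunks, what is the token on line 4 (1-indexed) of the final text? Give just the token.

Answer: lyut

Derivation:
Hunk 1: at line 1 remove [jadit,boa,dln] add [zck,xhvq] -> 6 lines: qessj vzi zck xhvq xmyp mzkco
Hunk 2: at line 2 remove [xhvq] add [ojk,xttt] -> 7 lines: qessj vzi zck ojk xttt xmyp mzkco
Hunk 3: at line 1 remove [zck,ojk,xttt] add [ijvng,xdyoc,bzkt] -> 7 lines: qessj vzi ijvng xdyoc bzkt xmyp mzkco
Hunk 4: at line 4 remove [bzkt,xmyp] add [vvd,lpq,kmndg] -> 8 lines: qessj vzi ijvng xdyoc vvd lpq kmndg mzkco
Hunk 5: at line 1 remove [ijvng,xdyoc,vvd] add [xnak,lyut,uqbu] -> 8 lines: qessj vzi xnak lyut uqbu lpq kmndg mzkco
Final line 4: lyut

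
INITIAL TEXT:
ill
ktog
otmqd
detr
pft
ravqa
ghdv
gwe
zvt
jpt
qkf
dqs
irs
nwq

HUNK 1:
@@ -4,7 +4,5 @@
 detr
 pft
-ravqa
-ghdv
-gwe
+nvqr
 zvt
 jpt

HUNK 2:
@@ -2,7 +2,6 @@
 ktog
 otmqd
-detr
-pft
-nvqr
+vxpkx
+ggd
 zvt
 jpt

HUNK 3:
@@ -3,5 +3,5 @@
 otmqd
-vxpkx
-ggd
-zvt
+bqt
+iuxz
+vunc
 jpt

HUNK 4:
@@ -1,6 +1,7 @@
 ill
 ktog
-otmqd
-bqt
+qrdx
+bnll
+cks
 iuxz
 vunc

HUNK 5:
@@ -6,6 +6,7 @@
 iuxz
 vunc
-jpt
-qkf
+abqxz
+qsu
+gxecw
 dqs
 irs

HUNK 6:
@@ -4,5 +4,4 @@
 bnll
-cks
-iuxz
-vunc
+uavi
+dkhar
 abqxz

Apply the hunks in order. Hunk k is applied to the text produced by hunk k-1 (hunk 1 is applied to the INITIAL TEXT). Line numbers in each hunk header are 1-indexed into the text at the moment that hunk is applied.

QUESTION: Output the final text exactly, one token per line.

Hunk 1: at line 4 remove [ravqa,ghdv,gwe] add [nvqr] -> 12 lines: ill ktog otmqd detr pft nvqr zvt jpt qkf dqs irs nwq
Hunk 2: at line 2 remove [detr,pft,nvqr] add [vxpkx,ggd] -> 11 lines: ill ktog otmqd vxpkx ggd zvt jpt qkf dqs irs nwq
Hunk 3: at line 3 remove [vxpkx,ggd,zvt] add [bqt,iuxz,vunc] -> 11 lines: ill ktog otmqd bqt iuxz vunc jpt qkf dqs irs nwq
Hunk 4: at line 1 remove [otmqd,bqt] add [qrdx,bnll,cks] -> 12 lines: ill ktog qrdx bnll cks iuxz vunc jpt qkf dqs irs nwq
Hunk 5: at line 6 remove [jpt,qkf] add [abqxz,qsu,gxecw] -> 13 lines: ill ktog qrdx bnll cks iuxz vunc abqxz qsu gxecw dqs irs nwq
Hunk 6: at line 4 remove [cks,iuxz,vunc] add [uavi,dkhar] -> 12 lines: ill ktog qrdx bnll uavi dkhar abqxz qsu gxecw dqs irs nwq

Answer: ill
ktog
qrdx
bnll
uavi
dkhar
abqxz
qsu
gxecw
dqs
irs
nwq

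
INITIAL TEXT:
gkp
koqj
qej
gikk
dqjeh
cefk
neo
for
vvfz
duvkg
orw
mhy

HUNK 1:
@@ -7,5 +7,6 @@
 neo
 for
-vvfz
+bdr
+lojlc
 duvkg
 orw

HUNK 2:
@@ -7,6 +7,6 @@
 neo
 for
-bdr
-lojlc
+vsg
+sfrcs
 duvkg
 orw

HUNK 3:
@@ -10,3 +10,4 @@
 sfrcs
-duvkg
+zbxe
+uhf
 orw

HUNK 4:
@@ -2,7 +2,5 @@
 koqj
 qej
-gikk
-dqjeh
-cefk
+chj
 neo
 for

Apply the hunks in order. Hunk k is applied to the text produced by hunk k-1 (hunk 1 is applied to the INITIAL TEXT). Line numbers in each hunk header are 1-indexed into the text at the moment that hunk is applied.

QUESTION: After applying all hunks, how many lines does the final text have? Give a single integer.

Hunk 1: at line 7 remove [vvfz] add [bdr,lojlc] -> 13 lines: gkp koqj qej gikk dqjeh cefk neo for bdr lojlc duvkg orw mhy
Hunk 2: at line 7 remove [bdr,lojlc] add [vsg,sfrcs] -> 13 lines: gkp koqj qej gikk dqjeh cefk neo for vsg sfrcs duvkg orw mhy
Hunk 3: at line 10 remove [duvkg] add [zbxe,uhf] -> 14 lines: gkp koqj qej gikk dqjeh cefk neo for vsg sfrcs zbxe uhf orw mhy
Hunk 4: at line 2 remove [gikk,dqjeh,cefk] add [chj] -> 12 lines: gkp koqj qej chj neo for vsg sfrcs zbxe uhf orw mhy
Final line count: 12

Answer: 12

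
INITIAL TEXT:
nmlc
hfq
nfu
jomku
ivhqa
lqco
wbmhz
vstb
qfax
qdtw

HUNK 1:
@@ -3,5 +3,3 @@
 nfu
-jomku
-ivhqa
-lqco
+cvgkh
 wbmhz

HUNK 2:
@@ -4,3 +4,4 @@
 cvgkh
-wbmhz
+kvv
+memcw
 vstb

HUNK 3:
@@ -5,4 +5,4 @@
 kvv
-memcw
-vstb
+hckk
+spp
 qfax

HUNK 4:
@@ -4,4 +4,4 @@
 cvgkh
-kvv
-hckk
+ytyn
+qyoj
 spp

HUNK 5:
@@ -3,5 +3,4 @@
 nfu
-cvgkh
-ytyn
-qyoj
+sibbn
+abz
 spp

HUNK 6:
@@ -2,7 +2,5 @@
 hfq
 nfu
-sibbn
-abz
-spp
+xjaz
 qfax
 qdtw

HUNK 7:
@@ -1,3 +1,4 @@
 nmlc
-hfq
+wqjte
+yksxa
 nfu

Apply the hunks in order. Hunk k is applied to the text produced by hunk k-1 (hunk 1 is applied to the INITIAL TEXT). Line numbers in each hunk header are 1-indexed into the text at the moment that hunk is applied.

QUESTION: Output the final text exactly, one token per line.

Answer: nmlc
wqjte
yksxa
nfu
xjaz
qfax
qdtw

Derivation:
Hunk 1: at line 3 remove [jomku,ivhqa,lqco] add [cvgkh] -> 8 lines: nmlc hfq nfu cvgkh wbmhz vstb qfax qdtw
Hunk 2: at line 4 remove [wbmhz] add [kvv,memcw] -> 9 lines: nmlc hfq nfu cvgkh kvv memcw vstb qfax qdtw
Hunk 3: at line 5 remove [memcw,vstb] add [hckk,spp] -> 9 lines: nmlc hfq nfu cvgkh kvv hckk spp qfax qdtw
Hunk 4: at line 4 remove [kvv,hckk] add [ytyn,qyoj] -> 9 lines: nmlc hfq nfu cvgkh ytyn qyoj spp qfax qdtw
Hunk 5: at line 3 remove [cvgkh,ytyn,qyoj] add [sibbn,abz] -> 8 lines: nmlc hfq nfu sibbn abz spp qfax qdtw
Hunk 6: at line 2 remove [sibbn,abz,spp] add [xjaz] -> 6 lines: nmlc hfq nfu xjaz qfax qdtw
Hunk 7: at line 1 remove [hfq] add [wqjte,yksxa] -> 7 lines: nmlc wqjte yksxa nfu xjaz qfax qdtw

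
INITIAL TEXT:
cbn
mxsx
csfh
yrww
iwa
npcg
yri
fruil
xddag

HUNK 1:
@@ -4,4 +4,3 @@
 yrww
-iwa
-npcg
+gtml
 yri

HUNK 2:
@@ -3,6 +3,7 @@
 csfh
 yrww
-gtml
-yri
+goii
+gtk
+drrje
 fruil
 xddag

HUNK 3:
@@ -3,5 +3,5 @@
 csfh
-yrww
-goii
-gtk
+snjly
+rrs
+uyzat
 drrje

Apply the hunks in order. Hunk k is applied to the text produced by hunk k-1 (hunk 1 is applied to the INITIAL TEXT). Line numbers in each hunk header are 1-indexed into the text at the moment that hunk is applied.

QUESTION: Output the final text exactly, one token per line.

Hunk 1: at line 4 remove [iwa,npcg] add [gtml] -> 8 lines: cbn mxsx csfh yrww gtml yri fruil xddag
Hunk 2: at line 3 remove [gtml,yri] add [goii,gtk,drrje] -> 9 lines: cbn mxsx csfh yrww goii gtk drrje fruil xddag
Hunk 3: at line 3 remove [yrww,goii,gtk] add [snjly,rrs,uyzat] -> 9 lines: cbn mxsx csfh snjly rrs uyzat drrje fruil xddag

Answer: cbn
mxsx
csfh
snjly
rrs
uyzat
drrje
fruil
xddag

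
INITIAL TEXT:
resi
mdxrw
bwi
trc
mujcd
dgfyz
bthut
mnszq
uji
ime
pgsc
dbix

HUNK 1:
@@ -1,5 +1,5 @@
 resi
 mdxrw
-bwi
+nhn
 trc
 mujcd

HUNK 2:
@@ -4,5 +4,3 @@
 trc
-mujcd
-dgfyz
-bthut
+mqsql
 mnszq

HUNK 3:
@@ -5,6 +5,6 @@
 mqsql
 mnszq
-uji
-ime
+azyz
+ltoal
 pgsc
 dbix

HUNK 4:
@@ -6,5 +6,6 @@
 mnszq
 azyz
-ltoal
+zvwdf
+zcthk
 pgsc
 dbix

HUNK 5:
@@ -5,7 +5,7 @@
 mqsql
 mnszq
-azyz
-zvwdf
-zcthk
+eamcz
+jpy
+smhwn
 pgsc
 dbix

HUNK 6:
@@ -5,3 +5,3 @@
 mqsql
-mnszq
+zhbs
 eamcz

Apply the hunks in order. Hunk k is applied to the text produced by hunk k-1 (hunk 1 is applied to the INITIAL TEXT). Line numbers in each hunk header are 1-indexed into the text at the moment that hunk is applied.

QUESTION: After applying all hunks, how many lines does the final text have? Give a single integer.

Answer: 11

Derivation:
Hunk 1: at line 1 remove [bwi] add [nhn] -> 12 lines: resi mdxrw nhn trc mujcd dgfyz bthut mnszq uji ime pgsc dbix
Hunk 2: at line 4 remove [mujcd,dgfyz,bthut] add [mqsql] -> 10 lines: resi mdxrw nhn trc mqsql mnszq uji ime pgsc dbix
Hunk 3: at line 5 remove [uji,ime] add [azyz,ltoal] -> 10 lines: resi mdxrw nhn trc mqsql mnszq azyz ltoal pgsc dbix
Hunk 4: at line 6 remove [ltoal] add [zvwdf,zcthk] -> 11 lines: resi mdxrw nhn trc mqsql mnszq azyz zvwdf zcthk pgsc dbix
Hunk 5: at line 5 remove [azyz,zvwdf,zcthk] add [eamcz,jpy,smhwn] -> 11 lines: resi mdxrw nhn trc mqsql mnszq eamcz jpy smhwn pgsc dbix
Hunk 6: at line 5 remove [mnszq] add [zhbs] -> 11 lines: resi mdxrw nhn trc mqsql zhbs eamcz jpy smhwn pgsc dbix
Final line count: 11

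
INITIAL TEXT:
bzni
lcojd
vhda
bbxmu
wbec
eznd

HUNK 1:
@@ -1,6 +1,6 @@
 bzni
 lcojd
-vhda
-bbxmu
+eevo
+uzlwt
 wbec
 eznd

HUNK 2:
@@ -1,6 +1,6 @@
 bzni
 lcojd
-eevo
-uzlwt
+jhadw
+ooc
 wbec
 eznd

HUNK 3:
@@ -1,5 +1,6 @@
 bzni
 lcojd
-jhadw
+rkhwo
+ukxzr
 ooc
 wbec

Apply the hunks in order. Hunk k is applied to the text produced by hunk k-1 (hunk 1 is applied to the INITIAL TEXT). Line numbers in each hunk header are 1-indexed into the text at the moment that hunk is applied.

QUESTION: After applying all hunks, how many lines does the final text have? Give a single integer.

Answer: 7

Derivation:
Hunk 1: at line 1 remove [vhda,bbxmu] add [eevo,uzlwt] -> 6 lines: bzni lcojd eevo uzlwt wbec eznd
Hunk 2: at line 1 remove [eevo,uzlwt] add [jhadw,ooc] -> 6 lines: bzni lcojd jhadw ooc wbec eznd
Hunk 3: at line 1 remove [jhadw] add [rkhwo,ukxzr] -> 7 lines: bzni lcojd rkhwo ukxzr ooc wbec eznd
Final line count: 7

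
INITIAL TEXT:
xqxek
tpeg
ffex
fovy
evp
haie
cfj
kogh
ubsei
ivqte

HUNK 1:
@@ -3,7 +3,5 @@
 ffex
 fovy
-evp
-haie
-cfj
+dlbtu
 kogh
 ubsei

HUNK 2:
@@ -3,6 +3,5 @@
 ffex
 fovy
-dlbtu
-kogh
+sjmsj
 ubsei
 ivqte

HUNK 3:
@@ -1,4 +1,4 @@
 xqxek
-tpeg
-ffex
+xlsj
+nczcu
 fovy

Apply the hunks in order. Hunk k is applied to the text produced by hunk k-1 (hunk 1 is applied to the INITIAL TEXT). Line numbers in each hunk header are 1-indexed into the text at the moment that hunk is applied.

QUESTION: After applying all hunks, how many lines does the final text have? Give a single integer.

Hunk 1: at line 3 remove [evp,haie,cfj] add [dlbtu] -> 8 lines: xqxek tpeg ffex fovy dlbtu kogh ubsei ivqte
Hunk 2: at line 3 remove [dlbtu,kogh] add [sjmsj] -> 7 lines: xqxek tpeg ffex fovy sjmsj ubsei ivqte
Hunk 3: at line 1 remove [tpeg,ffex] add [xlsj,nczcu] -> 7 lines: xqxek xlsj nczcu fovy sjmsj ubsei ivqte
Final line count: 7

Answer: 7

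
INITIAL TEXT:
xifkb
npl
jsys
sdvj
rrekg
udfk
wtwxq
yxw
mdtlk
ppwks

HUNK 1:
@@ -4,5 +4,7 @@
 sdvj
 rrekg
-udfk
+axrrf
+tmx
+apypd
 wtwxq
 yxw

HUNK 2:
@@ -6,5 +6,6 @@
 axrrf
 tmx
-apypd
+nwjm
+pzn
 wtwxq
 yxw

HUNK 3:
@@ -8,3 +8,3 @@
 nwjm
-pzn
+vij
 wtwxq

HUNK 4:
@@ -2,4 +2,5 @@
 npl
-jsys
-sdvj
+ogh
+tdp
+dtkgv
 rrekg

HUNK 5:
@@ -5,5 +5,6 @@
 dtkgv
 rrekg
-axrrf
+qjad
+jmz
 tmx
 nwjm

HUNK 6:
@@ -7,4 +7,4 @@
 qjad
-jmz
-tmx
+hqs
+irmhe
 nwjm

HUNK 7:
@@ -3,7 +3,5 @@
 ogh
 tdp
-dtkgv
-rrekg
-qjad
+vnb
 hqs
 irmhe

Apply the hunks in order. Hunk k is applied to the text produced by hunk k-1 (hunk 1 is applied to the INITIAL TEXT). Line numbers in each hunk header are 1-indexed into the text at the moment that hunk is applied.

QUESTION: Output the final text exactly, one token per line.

Hunk 1: at line 4 remove [udfk] add [axrrf,tmx,apypd] -> 12 lines: xifkb npl jsys sdvj rrekg axrrf tmx apypd wtwxq yxw mdtlk ppwks
Hunk 2: at line 6 remove [apypd] add [nwjm,pzn] -> 13 lines: xifkb npl jsys sdvj rrekg axrrf tmx nwjm pzn wtwxq yxw mdtlk ppwks
Hunk 3: at line 8 remove [pzn] add [vij] -> 13 lines: xifkb npl jsys sdvj rrekg axrrf tmx nwjm vij wtwxq yxw mdtlk ppwks
Hunk 4: at line 2 remove [jsys,sdvj] add [ogh,tdp,dtkgv] -> 14 lines: xifkb npl ogh tdp dtkgv rrekg axrrf tmx nwjm vij wtwxq yxw mdtlk ppwks
Hunk 5: at line 5 remove [axrrf] add [qjad,jmz] -> 15 lines: xifkb npl ogh tdp dtkgv rrekg qjad jmz tmx nwjm vij wtwxq yxw mdtlk ppwks
Hunk 6: at line 7 remove [jmz,tmx] add [hqs,irmhe] -> 15 lines: xifkb npl ogh tdp dtkgv rrekg qjad hqs irmhe nwjm vij wtwxq yxw mdtlk ppwks
Hunk 7: at line 3 remove [dtkgv,rrekg,qjad] add [vnb] -> 13 lines: xifkb npl ogh tdp vnb hqs irmhe nwjm vij wtwxq yxw mdtlk ppwks

Answer: xifkb
npl
ogh
tdp
vnb
hqs
irmhe
nwjm
vij
wtwxq
yxw
mdtlk
ppwks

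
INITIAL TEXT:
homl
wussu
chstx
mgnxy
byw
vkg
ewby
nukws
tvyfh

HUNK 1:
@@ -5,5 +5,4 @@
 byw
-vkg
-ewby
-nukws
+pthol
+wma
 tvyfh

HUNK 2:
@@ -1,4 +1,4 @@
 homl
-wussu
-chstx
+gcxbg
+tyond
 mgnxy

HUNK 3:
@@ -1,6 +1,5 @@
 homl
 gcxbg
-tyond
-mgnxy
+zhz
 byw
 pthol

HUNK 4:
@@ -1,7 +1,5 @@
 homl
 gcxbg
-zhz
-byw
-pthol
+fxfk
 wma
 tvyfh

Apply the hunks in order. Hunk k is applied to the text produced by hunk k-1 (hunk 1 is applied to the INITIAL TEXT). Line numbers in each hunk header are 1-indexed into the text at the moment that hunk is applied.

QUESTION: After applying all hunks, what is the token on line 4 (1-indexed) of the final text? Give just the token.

Hunk 1: at line 5 remove [vkg,ewby,nukws] add [pthol,wma] -> 8 lines: homl wussu chstx mgnxy byw pthol wma tvyfh
Hunk 2: at line 1 remove [wussu,chstx] add [gcxbg,tyond] -> 8 lines: homl gcxbg tyond mgnxy byw pthol wma tvyfh
Hunk 3: at line 1 remove [tyond,mgnxy] add [zhz] -> 7 lines: homl gcxbg zhz byw pthol wma tvyfh
Hunk 4: at line 1 remove [zhz,byw,pthol] add [fxfk] -> 5 lines: homl gcxbg fxfk wma tvyfh
Final line 4: wma

Answer: wma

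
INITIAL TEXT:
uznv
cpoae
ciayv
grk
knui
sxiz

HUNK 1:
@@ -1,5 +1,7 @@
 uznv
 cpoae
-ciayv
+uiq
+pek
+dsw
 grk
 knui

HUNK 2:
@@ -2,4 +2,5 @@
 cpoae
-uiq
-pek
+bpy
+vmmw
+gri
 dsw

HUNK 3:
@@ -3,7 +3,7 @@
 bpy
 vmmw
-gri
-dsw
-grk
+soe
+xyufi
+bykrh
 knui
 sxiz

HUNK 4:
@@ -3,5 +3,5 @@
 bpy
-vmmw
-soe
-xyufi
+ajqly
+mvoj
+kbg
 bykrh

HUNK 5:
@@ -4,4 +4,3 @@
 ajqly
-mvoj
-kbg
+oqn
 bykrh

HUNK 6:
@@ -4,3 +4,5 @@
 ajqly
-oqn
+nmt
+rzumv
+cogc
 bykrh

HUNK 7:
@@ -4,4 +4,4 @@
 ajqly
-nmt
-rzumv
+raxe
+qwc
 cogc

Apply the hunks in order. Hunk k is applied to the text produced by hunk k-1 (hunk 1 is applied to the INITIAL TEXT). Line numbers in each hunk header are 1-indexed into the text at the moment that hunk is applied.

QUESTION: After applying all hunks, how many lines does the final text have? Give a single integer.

Answer: 10

Derivation:
Hunk 1: at line 1 remove [ciayv] add [uiq,pek,dsw] -> 8 lines: uznv cpoae uiq pek dsw grk knui sxiz
Hunk 2: at line 2 remove [uiq,pek] add [bpy,vmmw,gri] -> 9 lines: uznv cpoae bpy vmmw gri dsw grk knui sxiz
Hunk 3: at line 3 remove [gri,dsw,grk] add [soe,xyufi,bykrh] -> 9 lines: uznv cpoae bpy vmmw soe xyufi bykrh knui sxiz
Hunk 4: at line 3 remove [vmmw,soe,xyufi] add [ajqly,mvoj,kbg] -> 9 lines: uznv cpoae bpy ajqly mvoj kbg bykrh knui sxiz
Hunk 5: at line 4 remove [mvoj,kbg] add [oqn] -> 8 lines: uznv cpoae bpy ajqly oqn bykrh knui sxiz
Hunk 6: at line 4 remove [oqn] add [nmt,rzumv,cogc] -> 10 lines: uznv cpoae bpy ajqly nmt rzumv cogc bykrh knui sxiz
Hunk 7: at line 4 remove [nmt,rzumv] add [raxe,qwc] -> 10 lines: uznv cpoae bpy ajqly raxe qwc cogc bykrh knui sxiz
Final line count: 10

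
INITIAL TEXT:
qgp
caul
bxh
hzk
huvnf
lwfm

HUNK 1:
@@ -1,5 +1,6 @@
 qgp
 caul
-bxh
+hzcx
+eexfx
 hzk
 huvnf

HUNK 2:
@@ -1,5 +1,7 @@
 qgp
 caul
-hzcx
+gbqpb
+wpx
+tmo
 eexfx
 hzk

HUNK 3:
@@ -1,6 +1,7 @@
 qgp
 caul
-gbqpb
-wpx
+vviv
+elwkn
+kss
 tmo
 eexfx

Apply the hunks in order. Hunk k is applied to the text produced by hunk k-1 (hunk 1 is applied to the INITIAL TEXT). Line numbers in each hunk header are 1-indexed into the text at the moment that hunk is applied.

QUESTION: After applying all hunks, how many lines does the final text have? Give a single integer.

Answer: 10

Derivation:
Hunk 1: at line 1 remove [bxh] add [hzcx,eexfx] -> 7 lines: qgp caul hzcx eexfx hzk huvnf lwfm
Hunk 2: at line 1 remove [hzcx] add [gbqpb,wpx,tmo] -> 9 lines: qgp caul gbqpb wpx tmo eexfx hzk huvnf lwfm
Hunk 3: at line 1 remove [gbqpb,wpx] add [vviv,elwkn,kss] -> 10 lines: qgp caul vviv elwkn kss tmo eexfx hzk huvnf lwfm
Final line count: 10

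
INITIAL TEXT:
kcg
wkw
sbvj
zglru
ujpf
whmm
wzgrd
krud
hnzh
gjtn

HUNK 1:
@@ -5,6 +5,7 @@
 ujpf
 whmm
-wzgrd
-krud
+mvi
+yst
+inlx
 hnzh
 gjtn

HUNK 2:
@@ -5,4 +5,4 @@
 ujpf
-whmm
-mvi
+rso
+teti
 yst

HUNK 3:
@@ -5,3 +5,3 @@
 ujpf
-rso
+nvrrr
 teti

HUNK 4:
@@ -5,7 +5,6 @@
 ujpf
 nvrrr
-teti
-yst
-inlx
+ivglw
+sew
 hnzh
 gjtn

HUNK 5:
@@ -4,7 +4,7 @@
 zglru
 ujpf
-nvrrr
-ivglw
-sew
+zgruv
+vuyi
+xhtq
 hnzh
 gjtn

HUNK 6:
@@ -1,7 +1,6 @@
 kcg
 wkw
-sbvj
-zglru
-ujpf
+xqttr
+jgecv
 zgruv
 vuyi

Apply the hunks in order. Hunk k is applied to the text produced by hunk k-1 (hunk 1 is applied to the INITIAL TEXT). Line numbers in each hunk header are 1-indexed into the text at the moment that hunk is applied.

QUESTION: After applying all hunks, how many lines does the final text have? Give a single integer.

Answer: 9

Derivation:
Hunk 1: at line 5 remove [wzgrd,krud] add [mvi,yst,inlx] -> 11 lines: kcg wkw sbvj zglru ujpf whmm mvi yst inlx hnzh gjtn
Hunk 2: at line 5 remove [whmm,mvi] add [rso,teti] -> 11 lines: kcg wkw sbvj zglru ujpf rso teti yst inlx hnzh gjtn
Hunk 3: at line 5 remove [rso] add [nvrrr] -> 11 lines: kcg wkw sbvj zglru ujpf nvrrr teti yst inlx hnzh gjtn
Hunk 4: at line 5 remove [teti,yst,inlx] add [ivglw,sew] -> 10 lines: kcg wkw sbvj zglru ujpf nvrrr ivglw sew hnzh gjtn
Hunk 5: at line 4 remove [nvrrr,ivglw,sew] add [zgruv,vuyi,xhtq] -> 10 lines: kcg wkw sbvj zglru ujpf zgruv vuyi xhtq hnzh gjtn
Hunk 6: at line 1 remove [sbvj,zglru,ujpf] add [xqttr,jgecv] -> 9 lines: kcg wkw xqttr jgecv zgruv vuyi xhtq hnzh gjtn
Final line count: 9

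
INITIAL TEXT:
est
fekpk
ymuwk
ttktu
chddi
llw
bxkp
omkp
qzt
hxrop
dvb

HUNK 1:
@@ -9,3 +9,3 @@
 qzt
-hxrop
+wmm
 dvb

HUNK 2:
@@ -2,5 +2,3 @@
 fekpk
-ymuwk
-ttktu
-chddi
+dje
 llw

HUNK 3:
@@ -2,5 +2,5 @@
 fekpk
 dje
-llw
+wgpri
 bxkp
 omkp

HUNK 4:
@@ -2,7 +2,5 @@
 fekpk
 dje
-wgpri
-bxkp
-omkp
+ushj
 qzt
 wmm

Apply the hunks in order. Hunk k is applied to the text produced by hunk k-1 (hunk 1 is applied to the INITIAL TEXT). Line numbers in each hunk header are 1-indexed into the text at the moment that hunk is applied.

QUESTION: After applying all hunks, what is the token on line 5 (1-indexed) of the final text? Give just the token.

Hunk 1: at line 9 remove [hxrop] add [wmm] -> 11 lines: est fekpk ymuwk ttktu chddi llw bxkp omkp qzt wmm dvb
Hunk 2: at line 2 remove [ymuwk,ttktu,chddi] add [dje] -> 9 lines: est fekpk dje llw bxkp omkp qzt wmm dvb
Hunk 3: at line 2 remove [llw] add [wgpri] -> 9 lines: est fekpk dje wgpri bxkp omkp qzt wmm dvb
Hunk 4: at line 2 remove [wgpri,bxkp,omkp] add [ushj] -> 7 lines: est fekpk dje ushj qzt wmm dvb
Final line 5: qzt

Answer: qzt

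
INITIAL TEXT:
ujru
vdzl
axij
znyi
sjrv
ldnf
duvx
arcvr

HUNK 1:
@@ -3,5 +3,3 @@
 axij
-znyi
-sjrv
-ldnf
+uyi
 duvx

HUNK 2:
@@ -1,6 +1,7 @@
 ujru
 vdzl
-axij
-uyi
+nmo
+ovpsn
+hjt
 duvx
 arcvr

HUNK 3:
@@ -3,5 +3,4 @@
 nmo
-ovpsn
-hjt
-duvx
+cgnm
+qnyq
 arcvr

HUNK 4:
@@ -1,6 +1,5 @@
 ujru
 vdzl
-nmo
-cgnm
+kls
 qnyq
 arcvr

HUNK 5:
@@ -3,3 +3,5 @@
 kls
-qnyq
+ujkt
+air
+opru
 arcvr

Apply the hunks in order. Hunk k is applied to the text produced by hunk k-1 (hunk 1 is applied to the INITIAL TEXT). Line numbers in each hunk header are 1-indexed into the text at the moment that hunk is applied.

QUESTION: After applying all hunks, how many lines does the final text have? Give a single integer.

Answer: 7

Derivation:
Hunk 1: at line 3 remove [znyi,sjrv,ldnf] add [uyi] -> 6 lines: ujru vdzl axij uyi duvx arcvr
Hunk 2: at line 1 remove [axij,uyi] add [nmo,ovpsn,hjt] -> 7 lines: ujru vdzl nmo ovpsn hjt duvx arcvr
Hunk 3: at line 3 remove [ovpsn,hjt,duvx] add [cgnm,qnyq] -> 6 lines: ujru vdzl nmo cgnm qnyq arcvr
Hunk 4: at line 1 remove [nmo,cgnm] add [kls] -> 5 lines: ujru vdzl kls qnyq arcvr
Hunk 5: at line 3 remove [qnyq] add [ujkt,air,opru] -> 7 lines: ujru vdzl kls ujkt air opru arcvr
Final line count: 7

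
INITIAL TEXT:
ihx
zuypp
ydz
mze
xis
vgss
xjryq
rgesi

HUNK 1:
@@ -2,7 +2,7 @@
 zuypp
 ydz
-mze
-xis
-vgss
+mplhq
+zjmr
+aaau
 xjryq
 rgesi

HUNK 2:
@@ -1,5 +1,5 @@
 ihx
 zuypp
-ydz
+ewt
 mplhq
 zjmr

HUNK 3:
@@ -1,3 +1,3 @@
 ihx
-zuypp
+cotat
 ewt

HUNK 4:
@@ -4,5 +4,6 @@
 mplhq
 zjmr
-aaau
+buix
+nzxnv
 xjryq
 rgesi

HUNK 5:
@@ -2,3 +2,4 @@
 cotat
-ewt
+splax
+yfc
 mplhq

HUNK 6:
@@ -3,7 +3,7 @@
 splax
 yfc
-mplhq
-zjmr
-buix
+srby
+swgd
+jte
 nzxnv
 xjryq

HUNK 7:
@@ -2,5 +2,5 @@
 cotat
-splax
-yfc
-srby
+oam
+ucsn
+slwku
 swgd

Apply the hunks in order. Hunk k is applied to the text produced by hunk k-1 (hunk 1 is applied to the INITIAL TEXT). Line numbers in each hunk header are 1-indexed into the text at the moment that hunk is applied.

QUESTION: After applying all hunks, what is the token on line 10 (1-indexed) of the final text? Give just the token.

Hunk 1: at line 2 remove [mze,xis,vgss] add [mplhq,zjmr,aaau] -> 8 lines: ihx zuypp ydz mplhq zjmr aaau xjryq rgesi
Hunk 2: at line 1 remove [ydz] add [ewt] -> 8 lines: ihx zuypp ewt mplhq zjmr aaau xjryq rgesi
Hunk 3: at line 1 remove [zuypp] add [cotat] -> 8 lines: ihx cotat ewt mplhq zjmr aaau xjryq rgesi
Hunk 4: at line 4 remove [aaau] add [buix,nzxnv] -> 9 lines: ihx cotat ewt mplhq zjmr buix nzxnv xjryq rgesi
Hunk 5: at line 2 remove [ewt] add [splax,yfc] -> 10 lines: ihx cotat splax yfc mplhq zjmr buix nzxnv xjryq rgesi
Hunk 6: at line 3 remove [mplhq,zjmr,buix] add [srby,swgd,jte] -> 10 lines: ihx cotat splax yfc srby swgd jte nzxnv xjryq rgesi
Hunk 7: at line 2 remove [splax,yfc,srby] add [oam,ucsn,slwku] -> 10 lines: ihx cotat oam ucsn slwku swgd jte nzxnv xjryq rgesi
Final line 10: rgesi

Answer: rgesi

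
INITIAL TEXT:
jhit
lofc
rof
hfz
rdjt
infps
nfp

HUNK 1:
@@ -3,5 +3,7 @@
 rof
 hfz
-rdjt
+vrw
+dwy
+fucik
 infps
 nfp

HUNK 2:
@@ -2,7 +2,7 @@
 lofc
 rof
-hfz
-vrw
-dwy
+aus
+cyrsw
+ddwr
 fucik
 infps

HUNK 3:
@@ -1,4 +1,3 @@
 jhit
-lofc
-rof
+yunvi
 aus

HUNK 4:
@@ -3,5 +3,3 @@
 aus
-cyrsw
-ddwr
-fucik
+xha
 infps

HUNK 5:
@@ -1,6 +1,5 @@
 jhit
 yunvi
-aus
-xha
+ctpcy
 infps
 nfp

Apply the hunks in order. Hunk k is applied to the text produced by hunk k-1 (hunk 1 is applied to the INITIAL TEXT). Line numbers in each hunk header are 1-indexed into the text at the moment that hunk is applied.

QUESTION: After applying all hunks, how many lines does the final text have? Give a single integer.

Hunk 1: at line 3 remove [rdjt] add [vrw,dwy,fucik] -> 9 lines: jhit lofc rof hfz vrw dwy fucik infps nfp
Hunk 2: at line 2 remove [hfz,vrw,dwy] add [aus,cyrsw,ddwr] -> 9 lines: jhit lofc rof aus cyrsw ddwr fucik infps nfp
Hunk 3: at line 1 remove [lofc,rof] add [yunvi] -> 8 lines: jhit yunvi aus cyrsw ddwr fucik infps nfp
Hunk 4: at line 3 remove [cyrsw,ddwr,fucik] add [xha] -> 6 lines: jhit yunvi aus xha infps nfp
Hunk 5: at line 1 remove [aus,xha] add [ctpcy] -> 5 lines: jhit yunvi ctpcy infps nfp
Final line count: 5

Answer: 5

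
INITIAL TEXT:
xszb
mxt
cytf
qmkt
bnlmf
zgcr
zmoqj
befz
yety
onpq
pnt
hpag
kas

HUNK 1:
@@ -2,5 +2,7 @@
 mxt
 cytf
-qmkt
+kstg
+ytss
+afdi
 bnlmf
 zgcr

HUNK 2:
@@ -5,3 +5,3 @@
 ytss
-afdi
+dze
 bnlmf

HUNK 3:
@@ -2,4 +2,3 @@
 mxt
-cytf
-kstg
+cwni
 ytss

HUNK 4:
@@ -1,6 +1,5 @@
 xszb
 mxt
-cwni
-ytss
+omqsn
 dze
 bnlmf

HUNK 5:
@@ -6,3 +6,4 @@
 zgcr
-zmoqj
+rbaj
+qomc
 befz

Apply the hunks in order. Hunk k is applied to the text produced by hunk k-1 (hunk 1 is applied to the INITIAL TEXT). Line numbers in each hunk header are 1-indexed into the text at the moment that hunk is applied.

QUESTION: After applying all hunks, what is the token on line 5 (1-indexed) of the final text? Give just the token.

Answer: bnlmf

Derivation:
Hunk 1: at line 2 remove [qmkt] add [kstg,ytss,afdi] -> 15 lines: xszb mxt cytf kstg ytss afdi bnlmf zgcr zmoqj befz yety onpq pnt hpag kas
Hunk 2: at line 5 remove [afdi] add [dze] -> 15 lines: xszb mxt cytf kstg ytss dze bnlmf zgcr zmoqj befz yety onpq pnt hpag kas
Hunk 3: at line 2 remove [cytf,kstg] add [cwni] -> 14 lines: xszb mxt cwni ytss dze bnlmf zgcr zmoqj befz yety onpq pnt hpag kas
Hunk 4: at line 1 remove [cwni,ytss] add [omqsn] -> 13 lines: xszb mxt omqsn dze bnlmf zgcr zmoqj befz yety onpq pnt hpag kas
Hunk 5: at line 6 remove [zmoqj] add [rbaj,qomc] -> 14 lines: xszb mxt omqsn dze bnlmf zgcr rbaj qomc befz yety onpq pnt hpag kas
Final line 5: bnlmf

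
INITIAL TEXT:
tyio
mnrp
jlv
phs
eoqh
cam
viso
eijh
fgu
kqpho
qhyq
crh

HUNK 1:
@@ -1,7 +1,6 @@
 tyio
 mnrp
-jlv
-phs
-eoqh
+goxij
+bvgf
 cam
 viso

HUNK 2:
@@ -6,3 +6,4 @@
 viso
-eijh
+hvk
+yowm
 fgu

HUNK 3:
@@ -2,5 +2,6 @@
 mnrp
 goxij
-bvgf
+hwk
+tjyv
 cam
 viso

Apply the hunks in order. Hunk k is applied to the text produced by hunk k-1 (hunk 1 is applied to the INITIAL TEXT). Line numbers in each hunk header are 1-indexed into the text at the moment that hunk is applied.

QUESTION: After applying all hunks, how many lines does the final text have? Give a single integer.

Hunk 1: at line 1 remove [jlv,phs,eoqh] add [goxij,bvgf] -> 11 lines: tyio mnrp goxij bvgf cam viso eijh fgu kqpho qhyq crh
Hunk 2: at line 6 remove [eijh] add [hvk,yowm] -> 12 lines: tyio mnrp goxij bvgf cam viso hvk yowm fgu kqpho qhyq crh
Hunk 3: at line 2 remove [bvgf] add [hwk,tjyv] -> 13 lines: tyio mnrp goxij hwk tjyv cam viso hvk yowm fgu kqpho qhyq crh
Final line count: 13

Answer: 13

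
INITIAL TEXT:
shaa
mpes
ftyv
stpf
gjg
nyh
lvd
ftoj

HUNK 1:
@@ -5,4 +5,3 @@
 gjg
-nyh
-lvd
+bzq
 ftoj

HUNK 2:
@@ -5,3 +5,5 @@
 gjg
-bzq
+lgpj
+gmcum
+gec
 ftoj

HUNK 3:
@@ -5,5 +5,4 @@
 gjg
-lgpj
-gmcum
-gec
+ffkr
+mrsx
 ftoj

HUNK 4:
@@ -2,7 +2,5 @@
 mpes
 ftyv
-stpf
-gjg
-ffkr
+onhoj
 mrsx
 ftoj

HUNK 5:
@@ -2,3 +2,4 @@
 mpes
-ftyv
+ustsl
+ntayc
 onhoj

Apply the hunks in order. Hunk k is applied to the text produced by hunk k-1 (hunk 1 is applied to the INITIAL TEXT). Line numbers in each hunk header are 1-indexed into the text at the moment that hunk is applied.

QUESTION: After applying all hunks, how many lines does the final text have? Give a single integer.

Hunk 1: at line 5 remove [nyh,lvd] add [bzq] -> 7 lines: shaa mpes ftyv stpf gjg bzq ftoj
Hunk 2: at line 5 remove [bzq] add [lgpj,gmcum,gec] -> 9 lines: shaa mpes ftyv stpf gjg lgpj gmcum gec ftoj
Hunk 3: at line 5 remove [lgpj,gmcum,gec] add [ffkr,mrsx] -> 8 lines: shaa mpes ftyv stpf gjg ffkr mrsx ftoj
Hunk 4: at line 2 remove [stpf,gjg,ffkr] add [onhoj] -> 6 lines: shaa mpes ftyv onhoj mrsx ftoj
Hunk 5: at line 2 remove [ftyv] add [ustsl,ntayc] -> 7 lines: shaa mpes ustsl ntayc onhoj mrsx ftoj
Final line count: 7

Answer: 7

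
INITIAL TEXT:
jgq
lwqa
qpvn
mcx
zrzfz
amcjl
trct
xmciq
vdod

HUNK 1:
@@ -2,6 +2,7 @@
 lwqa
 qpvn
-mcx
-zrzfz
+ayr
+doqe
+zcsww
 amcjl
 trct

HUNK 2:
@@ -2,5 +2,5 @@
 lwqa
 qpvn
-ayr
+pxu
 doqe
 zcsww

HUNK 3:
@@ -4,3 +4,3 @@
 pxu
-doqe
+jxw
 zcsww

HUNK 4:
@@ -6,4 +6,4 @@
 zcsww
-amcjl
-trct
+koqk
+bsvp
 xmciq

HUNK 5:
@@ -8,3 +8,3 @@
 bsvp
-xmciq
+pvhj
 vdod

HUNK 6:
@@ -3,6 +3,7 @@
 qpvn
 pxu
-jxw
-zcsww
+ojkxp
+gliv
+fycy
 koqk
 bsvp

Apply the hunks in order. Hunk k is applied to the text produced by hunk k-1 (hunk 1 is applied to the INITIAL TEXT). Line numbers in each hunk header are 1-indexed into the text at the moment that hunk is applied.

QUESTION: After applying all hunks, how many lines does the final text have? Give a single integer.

Answer: 11

Derivation:
Hunk 1: at line 2 remove [mcx,zrzfz] add [ayr,doqe,zcsww] -> 10 lines: jgq lwqa qpvn ayr doqe zcsww amcjl trct xmciq vdod
Hunk 2: at line 2 remove [ayr] add [pxu] -> 10 lines: jgq lwqa qpvn pxu doqe zcsww amcjl trct xmciq vdod
Hunk 3: at line 4 remove [doqe] add [jxw] -> 10 lines: jgq lwqa qpvn pxu jxw zcsww amcjl trct xmciq vdod
Hunk 4: at line 6 remove [amcjl,trct] add [koqk,bsvp] -> 10 lines: jgq lwqa qpvn pxu jxw zcsww koqk bsvp xmciq vdod
Hunk 5: at line 8 remove [xmciq] add [pvhj] -> 10 lines: jgq lwqa qpvn pxu jxw zcsww koqk bsvp pvhj vdod
Hunk 6: at line 3 remove [jxw,zcsww] add [ojkxp,gliv,fycy] -> 11 lines: jgq lwqa qpvn pxu ojkxp gliv fycy koqk bsvp pvhj vdod
Final line count: 11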